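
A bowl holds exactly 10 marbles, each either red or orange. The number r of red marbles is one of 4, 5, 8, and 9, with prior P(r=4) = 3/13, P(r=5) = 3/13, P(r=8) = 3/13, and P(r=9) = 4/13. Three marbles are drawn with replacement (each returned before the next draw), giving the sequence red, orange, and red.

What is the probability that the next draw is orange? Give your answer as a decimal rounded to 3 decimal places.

0.342

For each hypothesis, P(data | H) works out to: P(data | r = 4) = (4/10)(6/10)(4/10) = 0.096; P(data | r = 5) = (5/10)(5/10)(5/10) = 0.125; P(data | r = 8) = (8/10)(2/10)(8/10) = 0.128; P(data | r = 9) = (9/10)(1/10)(9/10) = 0.081.
Multiplying each by its prior: 3/13 · 0.096 = 0.022154, 3/13 · 0.125 = 0.028846, 3/13 · 0.128 = 0.029538, 4/13 · 0.081 = 0.024923; with total 0.10546.
The posterior is then P(r = 4 | data) = 0.21007, P(r = 5 | data) = 0.27352, P(r = 8 | data) = 0.28009, P(r = 9 | data) = 0.23632.
Averaging over the posterior, P(orange next | data) = (3/5)(0.21007) + (1/2)(0.27352) + (1/5)(0.28009) + (1/10)(0.23632) = 0.34245.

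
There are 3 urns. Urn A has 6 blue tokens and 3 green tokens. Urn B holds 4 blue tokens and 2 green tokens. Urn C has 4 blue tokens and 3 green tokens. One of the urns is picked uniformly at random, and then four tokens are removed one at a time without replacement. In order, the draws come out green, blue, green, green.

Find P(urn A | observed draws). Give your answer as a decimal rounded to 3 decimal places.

Under each hypothesis, the probability of the observed sequence is: P(data | urn A) = (3/9)(6/8)(2/7)(1/6) = 0.011905; P(data | urn B) = (2/6)(4/5)(1/4)(0/3) = 0; P(data | urn C) = (3/7)(4/6)(2/5)(1/4) = 0.028571.
The prior-weighted likelihoods are 1/3 · 0.011905 = 0.0039683, 1/3 · 0 = 0, 1/3 · 0.028571 = 0.0095238; these sum to 0.013492.
By Bayes' rule, P(urn A | data) = (0.0039683) / (0.013492) = 0.29412.

0.294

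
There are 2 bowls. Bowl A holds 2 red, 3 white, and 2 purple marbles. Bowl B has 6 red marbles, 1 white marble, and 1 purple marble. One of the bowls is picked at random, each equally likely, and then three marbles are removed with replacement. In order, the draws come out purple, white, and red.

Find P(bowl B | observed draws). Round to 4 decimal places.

0.2509

Compute the likelihood of the observed sequence for each case: P(data | bowl A) = (2/7)(3/7)(2/7) = 0.034985; P(data | bowl B) = (1/8)(1/8)(6/8) = 0.011719.
Weighting by the prior gives 1/2 · 0.034985 = 0.017493, 1/2 · 0.011719 = 0.0058594; summing to 0.023352.
So P(bowl B | data) = (0.0058594) / (0.023352) = 0.25091.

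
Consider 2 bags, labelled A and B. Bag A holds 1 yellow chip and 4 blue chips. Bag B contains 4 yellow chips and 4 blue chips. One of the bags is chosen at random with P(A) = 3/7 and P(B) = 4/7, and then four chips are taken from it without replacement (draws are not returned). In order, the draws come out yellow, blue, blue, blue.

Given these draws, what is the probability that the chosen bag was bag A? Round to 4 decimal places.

0.7241

Under each hypothesis, the probability of the observed sequence is: P(data | bag A) = (1/5)(4/4)(3/3)(2/2) = 1/5; P(data | bag B) = (4/8)(4/7)(3/6)(2/5) = 2/35.
Weighting by the prior gives 3/7 · 1/5 = 3/35, 4/7 · 2/35 = 8/245; these sum to 29/245.
So P(bag A | data) = (3/35) / (29/245) = 21/29.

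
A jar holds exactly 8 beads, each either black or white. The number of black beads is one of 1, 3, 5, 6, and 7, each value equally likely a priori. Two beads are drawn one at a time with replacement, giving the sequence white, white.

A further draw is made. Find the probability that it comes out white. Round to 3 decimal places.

0.716

Under each hypothesis, the probability of the observed sequence is: P(data | r = 1) = (7/8)(7/8) = 49/64; P(data | r = 3) = (5/8)(5/8) = 25/64; P(data | r = 5) = (3/8)(3/8) = 9/64; P(data | r = 6) = (2/8)(2/8) = 1/16; P(data | r = 7) = (1/8)(1/8) = 1/64.
Multiplying each by its prior: 1/5 · 49/64 = 49/320, 1/5 · 25/64 = 5/64, 1/5 · 9/64 = 9/320, 1/5 · 1/16 = 1/80, 1/5 · 1/64 = 1/320; these sum to 11/40.
The posterior is then P(r = 1 | data) = 49/88, P(r = 3 | data) = 25/88, P(r = 5 | data) = 9/88, P(r = 6 | data) = 1/22, P(r = 7 | data) = 1/88.
Averaging over the posterior, P(white next | data) = (7/8)(49/88) + (5/8)(25/88) + (3/8)(9/88) + (1/4)(1/22) + (1/8)(1/88) = 63/88.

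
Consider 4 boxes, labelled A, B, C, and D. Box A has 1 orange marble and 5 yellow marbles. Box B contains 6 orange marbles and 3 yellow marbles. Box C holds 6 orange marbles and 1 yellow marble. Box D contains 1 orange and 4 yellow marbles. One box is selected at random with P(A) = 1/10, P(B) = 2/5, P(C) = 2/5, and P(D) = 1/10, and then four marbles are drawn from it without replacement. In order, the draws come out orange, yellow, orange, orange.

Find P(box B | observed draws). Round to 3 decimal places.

Compute the likelihood of the observed sequence for each case: P(data | box A) = (1/6)(5/5)(0/4) = 0; P(data | box B) = (6/9)(3/8)(5/7)(4/6) = 5/42; P(data | box C) = (6/7)(1/6)(5/5)(4/4) = 1/7; P(data | box D) = (1/5)(4/4)(0/3) = 0.
Multiplying each by its prior: 1/10 · 0 = 0, 2/5 · 5/42 = 1/21, 2/5 · 1/7 = 2/35, 1/10 · 0 = 0; summing to 11/105.
Hence P(box B | data) = (1/21) / (11/105) = 5/11.

0.455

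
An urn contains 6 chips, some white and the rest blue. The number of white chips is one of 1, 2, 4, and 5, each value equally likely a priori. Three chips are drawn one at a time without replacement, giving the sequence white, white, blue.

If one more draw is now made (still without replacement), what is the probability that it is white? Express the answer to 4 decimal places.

0.6923

The likelihood of the observed sequence under each hypothesis: P(data | r = 1) = (1/6)(0/5) = 0; P(data | r = 2) = (2/6)(1/5)(4/4) = 1/15; P(data | r = 4) = (4/6)(3/5)(2/4) = 1/5; P(data | r = 5) = (5/6)(4/5)(1/4) = 1/6.
Weighting by the prior gives 1/4 · 0 = 0, 1/4 · 1/15 = 1/60, 1/4 · 1/5 = 1/20, 1/4 · 1/6 = 1/24; these sum to 13/120.
Dividing through by the total gives posterior P(r = 1 | data) = 0, P(r = 2 | data) = 2/13, P(r = 4 | data) = 6/13, P(r = 5 | data) = 5/13.
So P(white next | data) = Σ P(white next | H) P(H | data) = (0)(2/13) + (2/3)(6/13) + (1)(5/13) = 9/13.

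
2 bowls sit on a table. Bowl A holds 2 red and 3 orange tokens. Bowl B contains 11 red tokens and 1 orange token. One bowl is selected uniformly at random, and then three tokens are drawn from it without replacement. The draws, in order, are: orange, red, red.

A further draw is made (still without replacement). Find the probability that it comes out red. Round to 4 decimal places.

0.4545

Under each hypothesis, the probability of the observed sequence is: P(data | bowl A) = (3/5)(2/4)(1/3) = 1/10; P(data | bowl B) = (1/12)(11/11)(10/10) = 1/12.
Weighting by the prior gives 1/2 · 1/10 = 1/20, 1/2 · 1/12 = 1/24; with total 11/120.
The posterior is then P(bowl A | data) = 6/11, P(bowl B | data) = 5/11.
The predictive probability is P(red next | data) = (0)(6/11) + (1)(5/11) = 5/11.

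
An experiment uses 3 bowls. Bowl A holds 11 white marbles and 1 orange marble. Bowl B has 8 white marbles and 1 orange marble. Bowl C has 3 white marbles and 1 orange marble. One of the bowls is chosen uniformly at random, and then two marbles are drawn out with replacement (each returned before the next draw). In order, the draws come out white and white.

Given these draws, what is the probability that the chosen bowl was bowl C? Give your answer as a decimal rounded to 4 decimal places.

0.2565

Compute the likelihood of the observed sequence for each case: P(data | bowl A) = (11/12)(11/12) = 0.84028; P(data | bowl B) = (8/9)(8/9) = 0.79012; P(data | bowl C) = (3/4)(3/4) = 0.5625.
Multiplying each by its prior: 1/3 · 0.84028 = 0.28009, 1/3 · 0.79012 = 0.26337, 1/3 · 0.5625 = 0.1875; summing to 0.73097.
By Bayes' rule, P(bowl C | data) = (0.1875) / (0.73097) = 0.25651.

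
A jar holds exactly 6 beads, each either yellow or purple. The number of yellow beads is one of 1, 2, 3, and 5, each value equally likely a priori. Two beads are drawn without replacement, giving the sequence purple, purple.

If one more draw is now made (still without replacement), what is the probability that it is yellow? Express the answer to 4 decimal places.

0.4079

The likelihood of the observed sequence under each hypothesis: P(data | r = 1) = (5/6)(4/5) = 2/3; P(data | r = 2) = (4/6)(3/5) = 2/5; P(data | r = 3) = (3/6)(2/5) = 1/5; P(data | r = 5) = (1/6)(0/5) = 0.
Multiplying each by its prior: 1/4 · 2/3 = 1/6, 1/4 · 2/5 = 1/10, 1/4 · 1/5 = 1/20, 1/4 · 0 = 0; these sum to 19/60.
Dividing through by the total gives posterior P(r = 1 | data) = 10/19, P(r = 2 | data) = 6/19, P(r = 3 | data) = 3/19, P(r = 5 | data) = 0.
So P(yellow next | data) = Σ P(yellow next | H) P(H | data) = (1/4)(10/19) + (1/2)(6/19) + (3/4)(3/19) = 31/76.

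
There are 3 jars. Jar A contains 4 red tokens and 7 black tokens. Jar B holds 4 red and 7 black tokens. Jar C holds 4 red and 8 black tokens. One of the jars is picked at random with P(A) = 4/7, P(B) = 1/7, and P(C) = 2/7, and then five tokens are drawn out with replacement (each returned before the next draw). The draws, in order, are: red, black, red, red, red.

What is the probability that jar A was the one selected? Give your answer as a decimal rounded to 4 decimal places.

0.6173

Under each hypothesis, the probability of the observed sequence is: P(data | jar A) = (4/11)(7/11)(4/11)(4/11)(4/11) = 0.011127; P(data | jar B) = (4/11)(7/11)(4/11)(4/11)(4/11) = 0.011127; P(data | jar C) = (4/12)(8/12)(4/12)(4/12)(4/12) = 0.0082305.
Multiplying each by its prior: 4/7 · 0.011127 = 0.0063582, 1/7 · 0.011127 = 0.0015896, 2/7 · 0.0082305 = 0.0023516; with total 0.010299.
So P(jar A | data) = (0.0063582) / (0.010299) = 0.61734.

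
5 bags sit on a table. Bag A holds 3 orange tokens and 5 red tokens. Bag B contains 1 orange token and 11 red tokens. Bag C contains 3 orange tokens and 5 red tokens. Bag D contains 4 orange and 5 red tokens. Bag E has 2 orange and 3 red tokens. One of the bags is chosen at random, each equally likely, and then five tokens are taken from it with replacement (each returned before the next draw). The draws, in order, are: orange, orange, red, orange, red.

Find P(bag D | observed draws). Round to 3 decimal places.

0.295

For each hypothesis, P(data | H) works out to: P(data | bag A) = (3/8)(3/8)(5/8)(3/8)(5/8) = 0.020599; P(data | bag B) = (1/12)(1/12)(11/12)(1/12)(11/12) = 0.00048627; P(data | bag C) = (3/8)(3/8)(5/8)(3/8)(5/8) = 0.020599; P(data | bag D) = (4/9)(4/9)(5/9)(4/9)(5/9) = 0.027096; P(data | bag E) = (2/5)(2/5)(3/5)(2/5)(3/5) = 0.02304.
Weighting by the prior gives 1/5 · 0.020599 = 0.0041199, 1/5 · 0.00048627 = 9.7254e-05, 1/5 · 0.020599 = 0.0041199, 1/5 · 0.027096 = 0.0054192, 1/5 · 0.02304 = 0.004608; these sum to 0.018364.
By Bayes' rule, P(bag D | data) = (0.0054192) / (0.018364) = 0.2951.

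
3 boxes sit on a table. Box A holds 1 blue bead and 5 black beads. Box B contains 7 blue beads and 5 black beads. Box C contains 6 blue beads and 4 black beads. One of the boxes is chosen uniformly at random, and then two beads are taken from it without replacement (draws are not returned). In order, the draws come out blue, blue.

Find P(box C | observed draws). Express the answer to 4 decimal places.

Compute the likelihood of the observed sequence for each case: P(data | box A) = (1/6)(0/5) = 0; P(data | box B) = (7/12)(6/11) = 7/22; P(data | box C) = (6/10)(5/9) = 1/3.
Multiplying each by its prior: 1/3 · 0 = 0, 1/3 · 7/22 = 7/66, 1/3 · 1/3 = 1/9; with total 43/198.
Therefore the posterior P(box C | data) = (1/9) / (43/198) = 22/43.

0.5116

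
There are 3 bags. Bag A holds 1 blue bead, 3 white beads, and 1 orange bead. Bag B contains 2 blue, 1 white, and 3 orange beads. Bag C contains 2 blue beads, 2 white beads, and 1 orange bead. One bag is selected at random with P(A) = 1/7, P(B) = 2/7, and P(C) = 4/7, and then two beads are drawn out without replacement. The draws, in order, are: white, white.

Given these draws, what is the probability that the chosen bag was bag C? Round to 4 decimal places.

The likelihood of the observed sequence under each hypothesis: P(data | bag A) = (3/5)(2/4) = 3/10; P(data | bag B) = (1/6)(0/5) = 0; P(data | bag C) = (2/5)(1/4) = 1/10.
The prior-weighted likelihoods are 1/7 · 3/10 = 3/70, 2/7 · 0 = 0, 4/7 · 1/10 = 2/35; these sum to 1/10.
So P(bag C | data) = (2/35) / (1/10) = 4/7.

0.5714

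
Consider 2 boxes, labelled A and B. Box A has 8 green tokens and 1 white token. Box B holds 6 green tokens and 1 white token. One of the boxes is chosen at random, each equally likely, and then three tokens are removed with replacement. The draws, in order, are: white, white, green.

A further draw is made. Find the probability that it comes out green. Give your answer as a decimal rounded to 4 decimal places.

0.8694

Compute the likelihood of the observed sequence for each case: P(data | box A) = (1/9)(1/9)(8/9) = 0.010974; P(data | box B) = (1/7)(1/7)(6/7) = 0.017493.
The prior-weighted likelihoods are 1/2 · 0.010974 = 0.005487, 1/2 · 0.017493 = 0.0087464; summing to 0.014233.
Normalising, the posterior is P(box A | data) = 0.3855, P(box B | data) = 0.6145.
Averaging over the posterior, P(green next | data) = (8/9)(0.3855) + (6/7)(0.6145) = 0.86938.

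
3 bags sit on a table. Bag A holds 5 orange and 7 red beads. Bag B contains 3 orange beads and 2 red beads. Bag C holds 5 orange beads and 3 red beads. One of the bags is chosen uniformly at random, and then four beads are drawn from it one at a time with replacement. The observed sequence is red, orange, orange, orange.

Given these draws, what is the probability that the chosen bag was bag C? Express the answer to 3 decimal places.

0.416

Under each hypothesis, the probability of the observed sequence is: P(data | bag A) = (7/12)(5/12)(5/12)(5/12) = 0.042197; P(data | bag B) = (2/5)(3/5)(3/5)(3/5) = 0.0864; P(data | bag C) = (3/8)(5/8)(5/8)(5/8) = 0.091553.
Weighting by the prior gives 1/3 · 0.042197 = 0.014066, 1/3 · 0.0864 = 0.0288, 1/3 · 0.091553 = 0.030518; these sum to 0.073383.
Therefore the posterior P(bag C | data) = (0.030518) / (0.073383) = 0.41587.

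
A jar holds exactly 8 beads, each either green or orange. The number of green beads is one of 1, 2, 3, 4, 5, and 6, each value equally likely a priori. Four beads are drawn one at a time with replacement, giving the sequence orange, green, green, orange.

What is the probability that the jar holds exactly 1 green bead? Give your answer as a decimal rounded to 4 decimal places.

0.0470

Compute the likelihood of the observed sequence for each case: P(data | r = 1) = (7/8)(1/8)(1/8)(7/8) = 0.011963; P(data | r = 2) = (6/8)(2/8)(2/8)(6/8) = 0.035156; P(data | r = 3) = (5/8)(3/8)(3/8)(5/8) = 0.054932; P(data | r = 4) = (4/8)(4/8)(4/8)(4/8) = 0.0625; P(data | r = 5) = (3/8)(5/8)(5/8)(3/8) = 0.054932; P(data | r = 6) = (2/8)(6/8)(6/8)(2/8) = 0.035156.
The prior-weighted likelihoods are 1/6 · 0.011963 = 0.0019938, 1/6 · 0.035156 = 0.0058594, 1/6 · 0.054932 = 0.0091553, 1/6 · 0.0625 = 0.010417, 1/6 · 0.054932 = 0.0091553, 1/6 · 0.035156 = 0.0058594; with total 0.04244.
By Bayes' rule, P(r = 1 | data) = (0.0019938) / (0.04244) = 0.04698.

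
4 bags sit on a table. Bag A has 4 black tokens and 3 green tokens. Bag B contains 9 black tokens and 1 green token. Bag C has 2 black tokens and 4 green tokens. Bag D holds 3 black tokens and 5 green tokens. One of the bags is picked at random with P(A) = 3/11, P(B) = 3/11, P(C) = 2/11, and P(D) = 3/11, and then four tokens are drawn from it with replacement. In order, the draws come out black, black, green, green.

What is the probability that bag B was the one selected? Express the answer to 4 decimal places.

Compute the likelihood of the observed sequence for each case: P(data | bag A) = (4/7)(4/7)(3/7)(3/7) = 0.059975; P(data | bag B) = (9/10)(9/10)(1/10)(1/10) = 0.0081; P(data | bag C) = (2/6)(2/6)(4/6)(4/6) = 0.049383; P(data | bag D) = (3/8)(3/8)(5/8)(5/8) = 0.054932.
Multiplying each by its prior: 3/11 · 0.059975 = 0.016357, 3/11 · 0.0081 = 0.0022091, 2/11 · 0.049383 = 0.0089787, 3/11 · 0.054932 = 0.014981; summing to 0.042526.
Hence P(bag B | data) = (0.0022091) / (0.042526) = 0.051947.

0.0519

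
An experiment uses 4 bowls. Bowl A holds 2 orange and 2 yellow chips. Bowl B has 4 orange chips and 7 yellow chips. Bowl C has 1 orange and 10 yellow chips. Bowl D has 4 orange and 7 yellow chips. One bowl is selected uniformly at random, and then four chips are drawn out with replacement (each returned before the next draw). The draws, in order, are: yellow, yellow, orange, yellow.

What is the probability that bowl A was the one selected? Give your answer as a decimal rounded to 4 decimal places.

Compute the likelihood of the observed sequence for each case: P(data | bowl A) = (2/4)(2/4)(2/4)(2/4) = 0.0625; P(data | bowl B) = (7/11)(7/11)(4/11)(7/11) = 0.093709; P(data | bowl C) = (10/11)(10/11)(1/11)(10/11) = 0.068301; P(data | bowl D) = (7/11)(7/11)(4/11)(7/11) = 0.093709.
The prior-weighted likelihoods are 1/4 · 0.0625 = 0.015625, 1/4 · 0.093709 = 0.023427, 1/4 · 0.068301 = 0.017075, 1/4 · 0.093709 = 0.023427; with total 0.079555.
By Bayes' rule, P(bowl A | data) = (0.015625) / (0.079555) = 0.1964.

0.1964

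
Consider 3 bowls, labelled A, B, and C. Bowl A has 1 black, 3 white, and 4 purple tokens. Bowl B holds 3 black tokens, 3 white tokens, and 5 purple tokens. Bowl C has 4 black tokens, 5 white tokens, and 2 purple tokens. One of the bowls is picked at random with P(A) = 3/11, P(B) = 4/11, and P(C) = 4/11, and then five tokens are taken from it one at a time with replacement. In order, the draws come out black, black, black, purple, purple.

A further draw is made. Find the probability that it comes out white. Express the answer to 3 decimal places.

For each hypothesis, P(data | H) works out to: P(data | bowl A) = (1/8)(1/8)(1/8)(4/8)(4/8) = 0.00048828; P(data | bowl B) = (3/11)(3/11)(3/11)(5/11)(5/11) = 0.0041912; P(data | bowl C) = (4/11)(4/11)(4/11)(2/11)(2/11) = 0.0015896.
The prior-weighted likelihoods are 3/11 · 0.00048828 = 0.00013317, 4/11 · 0.0041912 = 0.0015241, 4/11 · 0.0015896 = 0.00057802; with total 0.0022353.
The posterior is then P(bowl A | data) = 0.059576, P(bowl B | data) = 0.68183, P(bowl C | data) = 0.25859.
The predictive probability is P(white next | data) = (3/8)(0.059576) + (3/11)(0.68183) + (5/11)(0.25859) = 0.32584.

0.326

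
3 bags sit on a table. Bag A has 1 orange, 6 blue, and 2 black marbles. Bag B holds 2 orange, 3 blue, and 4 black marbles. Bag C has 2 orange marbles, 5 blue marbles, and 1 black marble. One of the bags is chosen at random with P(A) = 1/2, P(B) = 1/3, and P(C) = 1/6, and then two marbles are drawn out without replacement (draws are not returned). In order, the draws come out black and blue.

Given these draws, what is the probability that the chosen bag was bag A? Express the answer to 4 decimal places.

The likelihood of the observed sequence under each hypothesis: P(data | bag A) = (2/9)(6/8) = 0.16667; P(data | bag B) = (4/9)(3/8) = 0.16667; P(data | bag C) = (1/8)(5/7) = 0.089286.
Multiplying each by its prior: 1/2 · 0.16667 = 0.083333, 1/3 · 0.16667 = 0.055556, 1/6 · 0.089286 = 0.014881; these sum to 0.15377.
By Bayes' rule, P(bag A | data) = (0.083333) / (0.15377) = 0.54194.

0.5419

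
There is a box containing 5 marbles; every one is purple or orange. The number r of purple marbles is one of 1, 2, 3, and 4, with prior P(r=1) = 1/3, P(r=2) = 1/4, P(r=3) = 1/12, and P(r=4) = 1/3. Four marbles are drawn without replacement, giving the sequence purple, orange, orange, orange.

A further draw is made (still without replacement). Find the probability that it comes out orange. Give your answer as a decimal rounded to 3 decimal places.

For each hypothesis, P(data | H) works out to: P(data | r = 1) = (1/5)(4/4)(3/3)(2/2) = 1/5; P(data | r = 2) = (2/5)(3/4)(2/3)(1/2) = 1/10; P(data | r = 3) = (3/5)(2/4)(1/3)(0/2) = 0; P(data | r = 4) = (4/5)(1/4)(0/3) = 0.
Multiplying each by its prior: 1/3 · 1/5 = 1/15, 1/4 · 1/10 = 1/40, 1/12 · 0 = 0, 1/3 · 0 = 0; summing to 11/120.
Dividing through by the total gives posterior P(r = 1 | data) = 8/11, P(r = 2 | data) = 3/11, P(r = 3 | data) = 0, P(r = 4 | data) = 0.
The predictive probability is P(orange next | data) = (1)(8/11) + (0)(3/11) = 8/11.

0.727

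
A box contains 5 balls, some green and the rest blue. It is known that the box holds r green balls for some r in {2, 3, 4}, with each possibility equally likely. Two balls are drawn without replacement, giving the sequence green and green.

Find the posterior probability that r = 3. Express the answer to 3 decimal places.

0.300

Under each hypothesis, the probability of the observed sequence is: P(data | r = 2) = (2/5)(1/4) = 1/10; P(data | r = 3) = (3/5)(2/4) = 3/10; P(data | r = 4) = (4/5)(3/4) = 3/5.
Weighting by the prior gives 1/3 · 1/10 = 1/30, 1/3 · 3/10 = 1/10, 1/3 · 3/5 = 1/5; summing to 1/3.
By Bayes' rule, P(r = 3 | data) = (1/10) / (1/3) = 3/10.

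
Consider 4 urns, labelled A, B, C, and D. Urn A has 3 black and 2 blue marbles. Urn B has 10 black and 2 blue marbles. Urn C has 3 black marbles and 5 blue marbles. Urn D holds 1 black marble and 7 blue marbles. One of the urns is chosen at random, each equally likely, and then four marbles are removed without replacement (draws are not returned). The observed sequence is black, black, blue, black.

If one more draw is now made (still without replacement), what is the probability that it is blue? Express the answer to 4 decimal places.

0.5564

The likelihood of the observed sequence under each hypothesis: P(data | urn A) = (3/5)(2/4)(2/3)(1/2) = 0.1; P(data | urn B) = (10/12)(9/11)(2/10)(8/9) = 0.12121; P(data | urn C) = (3/8)(2/7)(5/6)(1/5) = 0.017857; P(data | urn D) = (1/8)(0/7) = 0.
Weighting by the prior gives 1/4 · 0.1 = 0.025, 1/4 · 0.12121 = 0.030303, 1/4 · 0.017857 = 0.0044643, 1/4 · 0 = 0; summing to 0.059767.
Normalising, the posterior is P(urn A | data) = 0.41829, P(urn B | data) = 0.50702, P(urn C | data) = 0.074694, P(urn D | data) = 0.
The predictive probability is P(blue next | data) = (1)(0.41829) + (1/8)(0.50702) + (1)(0.074694) = 0.55636.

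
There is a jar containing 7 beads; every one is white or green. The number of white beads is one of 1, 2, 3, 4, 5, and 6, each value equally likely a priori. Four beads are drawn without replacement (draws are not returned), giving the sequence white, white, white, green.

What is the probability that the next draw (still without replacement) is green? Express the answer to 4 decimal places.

Under each hypothesis, the probability of the observed sequence is: P(data | r = 1) = (1/7)(0/6) = 0; P(data | r = 2) = (2/7)(1/6)(0/5) = 0; P(data | r = 3) = (3/7)(2/6)(1/5)(4/4) = 1/35; P(data | r = 4) = (4/7)(3/6)(2/5)(3/4) = 3/35; P(data | r = 5) = (5/7)(4/6)(3/5)(2/4) = 1/7; P(data | r = 6) = (6/7)(5/6)(4/5)(1/4) = 1/7.
Weighting by the prior gives 1/6 · 0 = 0, 1/6 · 0 = 0, 1/6 · 1/35 = 1/210, 1/6 · 3/35 = 1/70, 1/6 · 1/7 = 1/42, 1/6 · 1/7 = 1/42; with total 1/15.
Normalising, the posterior is P(r = 1 | data) = 0, P(r = 2 | data) = 0, P(r = 3 | data) = 1/14, P(r = 4 | data) = 3/14, P(r = 5 | data) = 5/14, P(r = 6 | data) = 5/14.
The predictive probability is P(green next | data) = (1)(1/14) + (2/3)(3/14) + (1/3)(5/14) + (0)(5/14) = 1/3.

0.3333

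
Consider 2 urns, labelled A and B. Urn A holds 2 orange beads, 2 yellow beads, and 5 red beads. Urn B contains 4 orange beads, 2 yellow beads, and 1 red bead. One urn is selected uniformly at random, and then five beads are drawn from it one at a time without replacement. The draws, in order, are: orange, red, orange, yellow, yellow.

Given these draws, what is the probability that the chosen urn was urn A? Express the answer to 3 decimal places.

The likelihood of the observed sequence under each hypothesis: P(data | urn A) = (2/9)(5/8)(1/7)(2/6)(1/5) = 0.0013228; P(data | urn B) = (4/7)(1/6)(3/5)(2/4)(1/3) = 0.0095238.
The prior-weighted likelihoods are 1/2 · 0.0013228 = 0.00066138, 1/2 · 0.0095238 = 0.0047619; these sum to 0.0054233.
So P(urn A | data) = (0.00066138) / (0.0054233) = 0.12195.

0.122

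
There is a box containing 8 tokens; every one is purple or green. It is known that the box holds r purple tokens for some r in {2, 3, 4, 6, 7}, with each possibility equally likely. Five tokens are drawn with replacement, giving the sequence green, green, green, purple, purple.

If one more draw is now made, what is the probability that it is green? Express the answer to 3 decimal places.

0.579

The likelihood of the observed sequence under each hypothesis: P(data | r = 2) = (6/8)(6/8)(6/8)(2/8)(2/8) = 0.026367; P(data | r = 3) = (5/8)(5/8)(5/8)(3/8)(3/8) = 0.034332; P(data | r = 4) = (4/8)(4/8)(4/8)(4/8)(4/8) = 0.03125; P(data | r = 6) = (2/8)(2/8)(2/8)(6/8)(6/8) = 0.0087891; P(data | r = 7) = (1/8)(1/8)(1/8)(7/8)(7/8) = 0.0014954.
Multiplying each by its prior: 1/5 · 0.026367 = 0.0052734, 1/5 · 0.034332 = 0.0068665, 1/5 · 0.03125 = 0.00625, 1/5 · 0.0087891 = 0.0017578, 1/5 · 0.0014954 = 0.00029907; with total 0.020447.
Dividing through by the total gives posterior P(r = 2 | data) = 0.25791, P(r = 3 | data) = 0.33582, P(r = 4 | data) = 0.30567, P(r = 6 | data) = 0.08597, P(r = 7 | data) = 0.014627.
Averaging over the posterior, P(green next | data) = (3/4)(0.25791) + (5/8)(0.33582) + (1/2)(0.30567) + (1/4)(0.08597) + (1/8)(0.014627) = 0.57948.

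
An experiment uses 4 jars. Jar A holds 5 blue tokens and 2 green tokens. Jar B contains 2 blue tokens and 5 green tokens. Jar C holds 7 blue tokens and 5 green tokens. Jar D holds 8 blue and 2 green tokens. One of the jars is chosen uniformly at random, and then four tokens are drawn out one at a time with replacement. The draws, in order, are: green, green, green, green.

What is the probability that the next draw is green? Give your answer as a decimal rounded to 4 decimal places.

0.6719

Under each hypothesis, the probability of the observed sequence is: P(data | jar A) = (2/7)(2/7)(2/7)(2/7) = 0.0066639; P(data | jar B) = (5/7)(5/7)(5/7)(5/7) = 0.26031; P(data | jar C) = (5/12)(5/12)(5/12)(5/12) = 0.030141; P(data | jar D) = (2/10)(2/10)(2/10)(2/10) = 0.0016.
Weighting by the prior gives 1/4 · 0.0066639 = 0.001666, 1/4 · 0.26031 = 0.065077, 1/4 · 0.030141 = 0.0075352, 1/4 · 0.0016 = 0.0004; summing to 0.074678.
Normalising, the posterior is P(jar A | data) = 0.022309, P(jar B | data) = 0.87143, P(jar C | data) = 0.1009, P(jar D | data) = 0.0053563.
The predictive probability is P(green next | data) = (2/7)(0.022309) + (5/7)(0.87143) + (5/12)(0.1009) + (1/5)(0.0053563) = 0.67194.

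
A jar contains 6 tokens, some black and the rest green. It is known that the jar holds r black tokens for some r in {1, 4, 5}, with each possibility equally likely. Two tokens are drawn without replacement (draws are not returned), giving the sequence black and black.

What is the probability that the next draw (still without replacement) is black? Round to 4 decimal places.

For each hypothesis, P(data | H) works out to: P(data | r = 1) = (1/6)(0/5) = 0; P(data | r = 4) = (4/6)(3/5) = 2/5; P(data | r = 5) = (5/6)(4/5) = 2/3.
The prior-weighted likelihoods are 1/3 · 0 = 0, 1/3 · 2/5 = 2/15, 1/3 · 2/3 = 2/9; with total 16/45.
Dividing through by the total gives posterior P(r = 1 | data) = 0, P(r = 4 | data) = 3/8, P(r = 5 | data) = 5/8.
So P(black next | data) = Σ P(black next | H) P(H | data) = (1/2)(3/8) + (3/4)(5/8) = 21/32.

0.6563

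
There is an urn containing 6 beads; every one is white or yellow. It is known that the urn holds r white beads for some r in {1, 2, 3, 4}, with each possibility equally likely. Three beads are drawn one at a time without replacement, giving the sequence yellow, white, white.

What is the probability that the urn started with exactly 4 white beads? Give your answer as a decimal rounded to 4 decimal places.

0.4800

Under each hypothesis, the probability of the observed sequence is: P(data | r = 1) = (5/6)(1/5)(0/4) = 0; P(data | r = 2) = (4/6)(2/5)(1/4) = 1/15; P(data | r = 3) = (3/6)(3/5)(2/4) = 3/20; P(data | r = 4) = (2/6)(4/5)(3/4) = 1/5.
Weighting by the prior gives 1/4 · 0 = 0, 1/4 · 1/15 = 1/60, 1/4 · 3/20 = 3/80, 1/4 · 1/5 = 1/20; these sum to 5/48.
So P(r = 4 | data) = (1/20) / (5/48) = 12/25.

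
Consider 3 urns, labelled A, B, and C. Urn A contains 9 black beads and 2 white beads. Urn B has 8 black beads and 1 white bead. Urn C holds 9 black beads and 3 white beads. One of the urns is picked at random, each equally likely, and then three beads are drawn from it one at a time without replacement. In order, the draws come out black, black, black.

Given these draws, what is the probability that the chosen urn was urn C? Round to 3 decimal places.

Compute the likelihood of the observed sequence for each case: P(data | urn A) = (9/11)(8/10)(7/9) = 28/55; P(data | urn B) = (8/9)(7/8)(6/7) = 2/3; P(data | urn C) = (9/12)(8/11)(7/10) = 21/55.
The prior-weighted likelihoods are 1/3 · 28/55 = 28/165, 1/3 · 2/3 = 2/9, 1/3 · 21/55 = 7/55; with total 257/495.
By Bayes' rule, P(urn C | data) = (7/55) / (257/495) = 63/257.

0.245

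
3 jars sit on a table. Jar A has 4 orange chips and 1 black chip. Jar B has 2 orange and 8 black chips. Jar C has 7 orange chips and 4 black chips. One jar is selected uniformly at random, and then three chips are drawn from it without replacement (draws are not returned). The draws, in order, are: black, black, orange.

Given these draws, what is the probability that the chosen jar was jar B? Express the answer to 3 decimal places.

0.647

Compute the likelihood of the observed sequence for each case: P(data | jar A) = (1/5)(0/4) = 0; P(data | jar B) = (8/10)(7/9)(2/8) = 0.15556; P(data | jar C) = (4/11)(3/10)(7/9) = 0.084848.
The prior-weighted likelihoods are 1/3 · 0 = 0, 1/3 · 0.15556 = 0.051852, 1/3 · 0.084848 = 0.028283; summing to 0.080135.
So P(jar B | data) = (0.051852) / (0.080135) = 0.64706.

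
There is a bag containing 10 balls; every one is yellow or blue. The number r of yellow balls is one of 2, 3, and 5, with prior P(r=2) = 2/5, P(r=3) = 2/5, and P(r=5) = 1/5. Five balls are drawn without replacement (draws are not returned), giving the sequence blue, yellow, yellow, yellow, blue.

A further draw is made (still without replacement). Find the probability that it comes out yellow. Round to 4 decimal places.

0.2817

Under each hypothesis, the probability of the observed sequence is: P(data | r = 2) = (8/10)(2/9)(1/8)(0/7) = 0; P(data | r = 3) = (7/10)(3/9)(2/8)(1/7)(6/6) = 0.0083333; P(data | r = 5) = (5/10)(5/9)(4/8)(3/7)(4/6) = 0.039683.
Weighting by the prior gives 2/5 · 0 = 0, 2/5 · 0.0083333 = 0.0033333, 1/5 · 0.039683 = 0.0079365; with total 0.01127.
Normalising, the posterior is P(r = 2 | data) = 0, P(r = 3 | data) = 0.29577, P(r = 5 | data) = 0.70423.
Averaging over the posterior, P(yellow next | data) = (0)(0.29577) + (2/5)(0.70423) = 0.28169.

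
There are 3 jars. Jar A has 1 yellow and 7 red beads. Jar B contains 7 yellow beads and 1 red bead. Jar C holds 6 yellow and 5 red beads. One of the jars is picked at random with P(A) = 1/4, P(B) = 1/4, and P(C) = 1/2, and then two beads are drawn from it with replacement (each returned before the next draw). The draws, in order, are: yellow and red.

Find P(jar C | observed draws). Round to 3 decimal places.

0.694

Under each hypothesis, the probability of the observed sequence is: P(data | jar A) = (1/8)(7/8) = 0.10938; P(data | jar B) = (7/8)(1/8) = 0.10938; P(data | jar C) = (6/11)(5/11) = 0.24793.
Multiplying each by its prior: 1/4 · 0.10938 = 0.027344, 1/4 · 0.10938 = 0.027344, 1/2 · 0.24793 = 0.12397; with total 0.17865.
Therefore the posterior P(jar C | data) = (0.12397) / (0.17865) = 0.69389.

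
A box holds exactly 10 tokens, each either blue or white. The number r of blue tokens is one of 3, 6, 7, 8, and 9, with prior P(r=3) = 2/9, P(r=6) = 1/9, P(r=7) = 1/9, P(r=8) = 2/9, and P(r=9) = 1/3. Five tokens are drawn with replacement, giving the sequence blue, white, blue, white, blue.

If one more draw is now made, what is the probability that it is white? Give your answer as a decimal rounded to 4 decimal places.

0.3360

The likelihood of the observed sequence under each hypothesis: P(data | r = 3) = (3/10)(7/10)(3/10)(7/10)(3/10) = 0.01323; P(data | r = 6) = (6/10)(4/10)(6/10)(4/10)(6/10) = 0.03456; P(data | r = 7) = (7/10)(3/10)(7/10)(3/10)(7/10) = 0.03087; P(data | r = 8) = (8/10)(2/10)(8/10)(2/10)(8/10) = 0.02048; P(data | r = 9) = (9/10)(1/10)(9/10)(1/10)(9/10) = 0.00729.
The prior-weighted likelihoods are 2/9 · 0.01323 = 0.00294, 1/9 · 0.03456 = 0.00384, 1/9 · 0.03087 = 0.00343, 2/9 · 0.02048 = 0.0045511, 1/3 · 0.00729 = 0.00243; these sum to 0.017191.
The posterior is then P(r = 3 | data) = 0.17102, P(r = 6 | data) = 0.22337, P(r = 7 | data) = 0.19952, P(r = 8 | data) = 0.26474, P(r = 9 | data) = 0.14135.
So P(white next | data) = Σ P(white next | H) P(H | data) = (7/10)(0.17102) + (2/5)(0.22337) + (3/10)(0.19952) + (1/5)(0.26474) + (1/10)(0.14135) = 0.336.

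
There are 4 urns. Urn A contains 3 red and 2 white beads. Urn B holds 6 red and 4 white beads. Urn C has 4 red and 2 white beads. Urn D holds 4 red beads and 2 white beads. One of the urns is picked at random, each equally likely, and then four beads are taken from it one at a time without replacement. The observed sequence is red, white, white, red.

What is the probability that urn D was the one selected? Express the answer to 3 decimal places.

0.219

The likelihood of the observed sequence under each hypothesis: P(data | urn A) = (3/5)(2/4)(1/3)(2/2) = 1/10; P(data | urn B) = (6/10)(4/9)(3/8)(5/7) = 1/14; P(data | urn C) = (4/6)(2/5)(1/4)(3/3) = 1/15; P(data | urn D) = (4/6)(2/5)(1/4)(3/3) = 1/15.
Weighting by the prior gives 1/4 · 1/10 = 1/40, 1/4 · 1/14 = 1/56, 1/4 · 1/15 = 1/60, 1/4 · 1/15 = 1/60; these sum to 8/105.
Hence P(urn D | data) = (1/60) / (8/105) = 7/32.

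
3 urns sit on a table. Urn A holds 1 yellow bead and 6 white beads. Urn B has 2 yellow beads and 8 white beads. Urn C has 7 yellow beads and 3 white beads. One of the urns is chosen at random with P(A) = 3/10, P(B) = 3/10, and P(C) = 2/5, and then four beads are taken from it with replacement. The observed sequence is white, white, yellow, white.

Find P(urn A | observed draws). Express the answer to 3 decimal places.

For each hypothesis, P(data | H) works out to: P(data | urn A) = (6/7)(6/7)(1/7)(6/7) = 0.089963; P(data | urn B) = (8/10)(8/10)(2/10)(8/10) = 0.1024; P(data | urn C) = (3/10)(3/10)(7/10)(3/10) = 0.0189.
The prior-weighted likelihoods are 3/10 · 0.089963 = 0.026989, 3/10 · 0.1024 = 0.03072, 2/5 · 0.0189 = 0.00756; summing to 0.065269.
So P(urn A | data) = (0.026989) / (0.065269) = 0.4135.

0.414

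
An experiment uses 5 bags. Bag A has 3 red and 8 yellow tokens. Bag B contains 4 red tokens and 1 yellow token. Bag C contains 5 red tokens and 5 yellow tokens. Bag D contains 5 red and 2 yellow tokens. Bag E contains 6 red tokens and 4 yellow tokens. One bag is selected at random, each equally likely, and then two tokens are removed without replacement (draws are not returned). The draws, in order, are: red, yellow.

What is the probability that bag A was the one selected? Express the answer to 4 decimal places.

Compute the likelihood of the observed sequence for each case: P(data | bag A) = (3/11)(8/10) = 0.21818; P(data | bag B) = (4/5)(1/4) = 0.2; P(data | bag C) = (5/10)(5/9) = 0.27778; P(data | bag D) = (5/7)(2/6) = 0.2381; P(data | bag E) = (6/10)(4/9) = 0.26667.
Weighting by the prior gives 1/5 · 0.21818 = 0.043636, 1/5 · 0.2 = 0.04, 1/5 · 0.27778 = 0.055556, 1/5 · 0.2381 = 0.047619, 1/5 · 0.26667 = 0.053333; these sum to 0.24014.
So P(bag A | data) = (0.043636) / (0.24014) = 0.18171.

0.1817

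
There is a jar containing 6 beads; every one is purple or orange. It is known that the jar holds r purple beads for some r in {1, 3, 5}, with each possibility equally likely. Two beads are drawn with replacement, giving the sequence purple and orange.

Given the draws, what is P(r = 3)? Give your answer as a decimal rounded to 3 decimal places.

Compute the likelihood of the observed sequence for each case: P(data | r = 1) = (1/6)(5/6) = 5/36; P(data | r = 3) = (3/6)(3/6) = 1/4; P(data | r = 5) = (5/6)(1/6) = 5/36.
Multiplying each by its prior: 1/3 · 5/36 = 5/108, 1/3 · 1/4 = 1/12, 1/3 · 5/36 = 5/108; these sum to 19/108.
So P(r = 3 | data) = (1/12) / (19/108) = 9/19.

0.474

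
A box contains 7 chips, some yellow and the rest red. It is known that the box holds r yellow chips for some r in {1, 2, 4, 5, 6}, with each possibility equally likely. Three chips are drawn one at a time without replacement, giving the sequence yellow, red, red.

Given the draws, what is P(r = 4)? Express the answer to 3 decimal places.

Compute the likelihood of the observed sequence for each case: P(data | r = 1) = (1/7)(6/6)(5/5) = 1/7; P(data | r = 2) = (2/7)(5/6)(4/5) = 4/21; P(data | r = 4) = (4/7)(3/6)(2/5) = 4/35; P(data | r = 5) = (5/7)(2/6)(1/5) = 1/21; P(data | r = 6) = (6/7)(1/6)(0/5) = 0.
The prior-weighted likelihoods are 1/5 · 1/7 = 1/35, 1/5 · 4/21 = 4/105, 1/5 · 4/35 = 4/175, 1/5 · 1/21 = 1/105, 1/5 · 0 = 0; with total 52/525.
Therefore the posterior P(r = 4 | data) = (4/175) / (52/525) = 3/13.

0.231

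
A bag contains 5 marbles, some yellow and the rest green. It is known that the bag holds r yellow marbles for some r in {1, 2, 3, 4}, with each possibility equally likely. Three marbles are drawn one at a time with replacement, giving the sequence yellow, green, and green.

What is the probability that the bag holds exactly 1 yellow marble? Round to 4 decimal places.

0.3200

Compute the likelihood of the observed sequence for each case: P(data | r = 1) = (1/5)(4/5)(4/5) = 16/125; P(data | r = 2) = (2/5)(3/5)(3/5) = 18/125; P(data | r = 3) = (3/5)(2/5)(2/5) = 12/125; P(data | r = 4) = (4/5)(1/5)(1/5) = 4/125.
Weighting by the prior gives 1/4 · 16/125 = 4/125, 1/4 · 18/125 = 9/250, 1/4 · 12/125 = 3/125, 1/4 · 4/125 = 1/125; summing to 1/10.
So P(r = 1 | data) = (4/125) / (1/10) = 8/25.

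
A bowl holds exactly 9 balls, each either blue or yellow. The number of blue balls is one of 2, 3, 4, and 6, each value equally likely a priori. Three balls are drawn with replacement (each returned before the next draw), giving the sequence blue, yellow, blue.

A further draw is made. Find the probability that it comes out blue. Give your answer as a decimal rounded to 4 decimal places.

0.4881

Under each hypothesis, the probability of the observed sequence is: P(data | r = 2) = (2/9)(7/9)(2/9) = 28/729; P(data | r = 3) = (3/9)(6/9)(3/9) = 2/27; P(data | r = 4) = (4/9)(5/9)(4/9) = 80/729; P(data | r = 6) = (6/9)(3/9)(6/9) = 4/27.
Weighting by the prior gives 1/4 · 28/729 = 7/729, 1/4 · 2/27 = 1/54, 1/4 · 80/729 = 20/729, 1/4 · 4/27 = 1/27; summing to 5/54.
The posterior is then P(r = 2 | data) = 0.1037, P(r = 3 | data) = 0.2, P(r = 4 | data) = 0.2963, P(r = 6 | data) = 0.4.
The predictive probability is P(blue next | data) = (2/9)(0.1037) + (1/3)(0.2) + (4/9)(0.2963) + (2/3)(0.4) = 0.48807.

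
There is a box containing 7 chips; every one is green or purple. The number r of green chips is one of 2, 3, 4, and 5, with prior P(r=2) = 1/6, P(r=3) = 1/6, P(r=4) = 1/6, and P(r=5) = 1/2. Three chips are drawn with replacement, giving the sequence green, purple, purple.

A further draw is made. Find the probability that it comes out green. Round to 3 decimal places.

Compute the likelihood of the observed sequence for each case: P(data | r = 2) = (2/7)(5/7)(5/7) = 0.14577; P(data | r = 3) = (3/7)(4/7)(4/7) = 0.13994; P(data | r = 4) = (4/7)(3/7)(3/7) = 0.10496; P(data | r = 5) = (5/7)(2/7)(2/7) = 0.058309.
The prior-weighted likelihoods are 1/6 · 0.14577 = 0.024295, 1/6 · 0.13994 = 0.023324, 1/6 · 0.10496 = 0.017493, 1/2 · 0.058309 = 0.029155; these sum to 0.094266.
The posterior is then P(r = 2 | data) = 0.25773, P(r = 3 | data) = 0.24742, P(r = 4 | data) = 0.18557, P(r = 5 | data) = 0.30928.
The predictive probability is P(green next | data) = (2/7)(0.25773) + (3/7)(0.24742) + (4/7)(0.18557) + (5/7)(0.30928) = 0.50663.

0.507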